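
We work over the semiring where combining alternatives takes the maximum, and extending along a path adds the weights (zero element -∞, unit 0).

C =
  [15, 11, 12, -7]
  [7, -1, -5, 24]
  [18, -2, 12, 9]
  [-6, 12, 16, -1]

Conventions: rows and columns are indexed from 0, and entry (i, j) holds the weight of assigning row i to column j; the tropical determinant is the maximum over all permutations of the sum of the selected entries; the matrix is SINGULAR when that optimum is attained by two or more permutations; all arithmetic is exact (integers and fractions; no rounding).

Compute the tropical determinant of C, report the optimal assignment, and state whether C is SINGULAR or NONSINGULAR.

σ = (0, 1, 2, 3): 15 + (-1) + 12 + (-1) = 25
σ = (0, 1, 3, 2): 15 + (-1) + 9 + 16 = 39
σ = (0, 2, 1, 3): 15 + (-5) + (-2) + (-1) = 7
σ = (0, 2, 3, 1): 15 + (-5) + 9 + 12 = 31
σ = (0, 3, 1, 2): 15 + 24 + (-2) + 16 = 53
σ = (0, 3, 2, 1): 15 + 24 + 12 + 12 = 63
σ = (1, 0, 2, 3): 11 + 7 + 12 + (-1) = 29
σ = (1, 0, 3, 2): 11 + 7 + 9 + 16 = 43
σ = (1, 2, 0, 3): 11 + (-5) + 18 + (-1) = 23
σ = (1, 2, 3, 0): 11 + (-5) + 9 + (-6) = 9
σ = (1, 3, 0, 2): 11 + 24 + 18 + 16 = 69
σ = (1, 3, 2, 0): 11 + 24 + 12 + (-6) = 41
σ = (2, 0, 1, 3): 12 + 7 + (-2) + (-1) = 16
σ = (2, 0, 3, 1): 12 + 7 + 9 + 12 = 40
σ = (2, 1, 0, 3): 12 + (-1) + 18 + (-1) = 28
σ = (2, 1, 3, 0): 12 + (-1) + 9 + (-6) = 14
σ = (2, 3, 0, 1): 12 + 24 + 18 + 12 = 66
σ = (2, 3, 1, 0): 12 + 24 + (-2) + (-6) = 28
σ = (3, 0, 1, 2): (-7) + 7 + (-2) + 16 = 14
σ = (3, 0, 2, 1): (-7) + 7 + 12 + 12 = 24
σ = (3, 1, 0, 2): (-7) + (-1) + 18 + 16 = 26
σ = (3, 1, 2, 0): (-7) + (-1) + 12 + (-6) = -2
σ = (3, 2, 0, 1): (-7) + (-5) + 18 + 12 = 18
σ = (3, 2, 1, 0): (-7) + (-5) + (-2) + (-6) = -20
Optimal value attained by: σ = (1, 3, 0, 2).
Answer: det⊕(C) = 69; verdict: NONSINGULAR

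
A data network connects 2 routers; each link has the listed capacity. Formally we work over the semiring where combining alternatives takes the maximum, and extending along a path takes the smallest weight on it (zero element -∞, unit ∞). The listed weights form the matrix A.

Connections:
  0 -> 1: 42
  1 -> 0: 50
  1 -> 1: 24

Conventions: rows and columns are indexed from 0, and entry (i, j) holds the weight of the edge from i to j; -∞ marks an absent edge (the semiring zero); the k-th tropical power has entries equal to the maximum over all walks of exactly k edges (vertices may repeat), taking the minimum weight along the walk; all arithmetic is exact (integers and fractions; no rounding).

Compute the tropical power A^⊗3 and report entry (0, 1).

A^⊗2:
  [42, 24]
  [24, 42]
A^⊗3:
  [24, 42]
  [42, 24]
Key observation: the optimum is the walk 0->1->0->1, with weight 42 min 50 min 42 = 42.
Optimal value attained by: walk 0->1->0->1.
Answer: (A^⊗3)[0][1] = 42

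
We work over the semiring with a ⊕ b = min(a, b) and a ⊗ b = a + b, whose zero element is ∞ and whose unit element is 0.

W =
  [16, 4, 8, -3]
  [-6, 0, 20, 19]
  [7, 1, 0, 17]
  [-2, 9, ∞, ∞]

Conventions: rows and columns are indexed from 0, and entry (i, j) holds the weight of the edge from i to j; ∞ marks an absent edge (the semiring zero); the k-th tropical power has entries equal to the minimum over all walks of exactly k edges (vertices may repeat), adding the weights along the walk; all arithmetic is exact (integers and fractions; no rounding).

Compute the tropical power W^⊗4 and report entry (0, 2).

W^⊗2:
  [-5, 4, 8, 13]
  [-6, -2, 2, -9]
  [-5, 1, 0, 4]
  [3, 2, 6, -5]
W^⊗3:
  [-2, -1, 3, -8]
  [-11, -2, 2, -9]
  [-5, -1, 0, -8]
  [-7, 2, 6, 0]
W^⊗4:
  [-10, -1, 3, -5]
  [-11, -7, -3, -14]
  [-10, -1, 0, -8]
  [-4, -3, 1, -10]
Key observation: the optimum is the walk 0->3->0->2->2, with weight (-3) + (-2) + 8 + 0 = 3.
Optimal value attained by: walk 0->3->0->2->2.
Answer: (W^⊗4)[0][2] = 3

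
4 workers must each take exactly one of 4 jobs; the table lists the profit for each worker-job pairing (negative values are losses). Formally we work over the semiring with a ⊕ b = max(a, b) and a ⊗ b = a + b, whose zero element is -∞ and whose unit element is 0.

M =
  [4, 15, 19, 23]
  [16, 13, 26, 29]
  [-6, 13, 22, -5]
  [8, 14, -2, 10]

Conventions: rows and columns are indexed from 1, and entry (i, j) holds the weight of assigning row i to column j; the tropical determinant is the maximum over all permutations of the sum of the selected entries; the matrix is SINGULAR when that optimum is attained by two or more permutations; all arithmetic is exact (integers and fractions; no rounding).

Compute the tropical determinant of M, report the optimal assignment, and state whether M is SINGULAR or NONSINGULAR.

σ = (1, 2, 3, 4): 4 + 13 + 22 + 10 = 49
σ = (1, 2, 4, 3): 4 + 13 + (-5) + (-2) = 10
σ = (1, 3, 2, 4): 4 + 26 + 13 + 10 = 53
σ = (1, 3, 4, 2): 4 + 26 + (-5) + 14 = 39
σ = (1, 4, 2, 3): 4 + 29 + 13 + (-2) = 44
σ = (1, 4, 3, 2): 4 + 29 + 22 + 14 = 69
σ = (2, 1, 3, 4): 15 + 16 + 22 + 10 = 63
σ = (2, 1, 4, 3): 15 + 16 + (-5) + (-2) = 24
σ = (2, 3, 1, 4): 15 + 26 + (-6) + 10 = 45
σ = (2, 3, 4, 1): 15 + 26 + (-5) + 8 = 44
σ = (2, 4, 1, 3): 15 + 29 + (-6) + (-2) = 36
σ = (2, 4, 3, 1): 15 + 29 + 22 + 8 = 74
σ = (3, 1, 2, 4): 19 + 16 + 13 + 10 = 58
σ = (3, 1, 4, 2): 19 + 16 + (-5) + 14 = 44
σ = (3, 2, 1, 4): 19 + 13 + (-6) + 10 = 36
σ = (3, 2, 4, 1): 19 + 13 + (-5) + 8 = 35
σ = (3, 4, 1, 2): 19 + 29 + (-6) + 14 = 56
σ = (3, 4, 2, 1): 19 + 29 + 13 + 8 = 69
σ = (4, 1, 2, 3): 23 + 16 + 13 + (-2) = 50
σ = (4, 1, 3, 2): 23 + 16 + 22 + 14 = 75
σ = (4, 2, 1, 3): 23 + 13 + (-6) + (-2) = 28
σ = (4, 2, 3, 1): 23 + 13 + 22 + 8 = 66
σ = (4, 3, 1, 2): 23 + 26 + (-6) + 14 = 57
σ = (4, 3, 2, 1): 23 + 26 + 13 + 8 = 70
Optimal value attained by: σ = (4, 1, 3, 2).
Answer: det⊕(M) = 75; verdict: NONSINGULAR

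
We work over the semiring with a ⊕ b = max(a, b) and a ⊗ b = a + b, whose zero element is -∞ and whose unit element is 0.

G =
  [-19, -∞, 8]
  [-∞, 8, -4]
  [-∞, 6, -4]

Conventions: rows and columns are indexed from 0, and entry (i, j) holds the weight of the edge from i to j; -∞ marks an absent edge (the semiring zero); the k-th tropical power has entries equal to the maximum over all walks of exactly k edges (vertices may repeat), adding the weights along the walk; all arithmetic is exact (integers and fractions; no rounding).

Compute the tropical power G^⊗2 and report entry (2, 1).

G^⊗2:
  [-38, 14, 4]
  [-∞, 16, 4]
  [-∞, 14, 2]
Key observation: the optimum is the walk 2->1->1, with weight 6 + 8 = 14.
Optimal value attained by: walk 2->1->1.
Answer: (G^⊗2)[2][1] = 14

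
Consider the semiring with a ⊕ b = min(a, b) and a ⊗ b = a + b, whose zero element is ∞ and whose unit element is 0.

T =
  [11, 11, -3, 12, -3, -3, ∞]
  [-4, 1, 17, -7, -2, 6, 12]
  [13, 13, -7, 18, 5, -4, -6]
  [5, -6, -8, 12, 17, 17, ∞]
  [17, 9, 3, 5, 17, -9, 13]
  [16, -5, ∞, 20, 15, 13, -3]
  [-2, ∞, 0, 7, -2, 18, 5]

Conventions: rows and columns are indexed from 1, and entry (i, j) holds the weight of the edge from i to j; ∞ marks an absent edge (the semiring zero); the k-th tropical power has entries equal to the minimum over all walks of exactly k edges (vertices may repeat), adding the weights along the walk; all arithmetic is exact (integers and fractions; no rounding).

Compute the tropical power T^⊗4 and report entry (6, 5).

T^⊗2:
  [7, -8, -10, 2, 2, -12, -9]
  [-3, -13, -15, -6, -7, -11, 3]
  [-8, -9, -14, 1, -8, -11, -13]
  [-10, -5, -15, -13, -8, -12, -14]
  [5, -14, -4, 2, 6, -1, -12]
  [-9, -4, -3, -12, -7, 1, 2]
  [3, 1, -7, 3, -5, -11, -6]
T^⊗3:
  [-12, -17, -17, -15, -11, -14, -16]
  [-17, -16, -22, -20, -15, -19, -21]
  [-15, -16, -21, -16, -15, -18, -20]
  [-16, -19, -22, -12, -16, -19, -21]
  [-18, -13, -12, -21, -16, -8, -10]
  [-8, -18, -20, -11, -12, -16, -9]
  [-8, -16, -14, -6, -8, -14, -14]
T^⊗4:
  [-21, -21, -24, -24, -19, -21, -23]
  [-23, -26, -29, -23, -23, -26, -28]
  [-22, -23, -28, -23, -22, -25, -27]
  [-23, -24, -29, -26, -23, -26, -28]
  [-17, -27, -29, -20, -21, -25, -18]
  [-22, -21, -27, -25, -20, -24, -26]
  [-20, -19, -21, -23, -18, -18, -20]
Key observation: the optimum is the walk 6->2->4->2->5, with weight (-5) + (-7) + (-6) + (-2) = -20.
Optimal value attained by: walk 6->2->4->2->5.
Answer: (T^⊗4)[6][5] = -20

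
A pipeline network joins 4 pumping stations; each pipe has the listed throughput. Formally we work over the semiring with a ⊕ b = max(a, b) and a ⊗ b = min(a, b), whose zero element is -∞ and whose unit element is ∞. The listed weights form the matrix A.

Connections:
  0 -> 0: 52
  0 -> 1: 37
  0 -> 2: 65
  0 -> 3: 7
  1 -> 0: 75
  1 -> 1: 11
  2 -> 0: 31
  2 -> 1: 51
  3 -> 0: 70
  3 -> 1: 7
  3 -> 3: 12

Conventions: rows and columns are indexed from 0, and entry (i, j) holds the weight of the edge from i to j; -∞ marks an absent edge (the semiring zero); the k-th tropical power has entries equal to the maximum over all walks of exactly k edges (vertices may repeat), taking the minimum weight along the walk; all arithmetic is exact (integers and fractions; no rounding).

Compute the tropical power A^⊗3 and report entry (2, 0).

A^⊗2:
  [52, 51, 52, 7]
  [52, 37, 65, 7]
  [51, 31, 31, 7]
  [52, 37, 65, 12]
A^⊗3:
  [52, 51, 52, 7]
  [52, 51, 52, 7]
  [51, 37, 51, 7]
  [52, 51, 52, 12]
Key observation: the optimum is the walk 2->1->0->0, with weight 51 min 75 min 52 = 51.
Optimal value attained by: walk 2->1->0->0.
Answer: (A^⊗3)[2][0] = 51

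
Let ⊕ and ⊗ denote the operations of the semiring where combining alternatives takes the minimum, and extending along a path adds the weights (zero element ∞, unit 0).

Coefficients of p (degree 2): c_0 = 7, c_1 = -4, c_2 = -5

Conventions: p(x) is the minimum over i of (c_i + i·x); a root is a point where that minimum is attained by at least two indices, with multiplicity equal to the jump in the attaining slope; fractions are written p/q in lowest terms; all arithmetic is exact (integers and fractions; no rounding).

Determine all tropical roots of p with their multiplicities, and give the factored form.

hull edge (i=0, c=7) to (i=1, c=-4): slope -11, span 1
hull edge (i=1, c=-4) to (i=2, c=-5): slope -1, span 1
Factored form: p(x) = -5 ⊗ (x ⊕ 1) ⊗ (x ⊕ 11)
Answer: roots = 1 (mult 1), 11 (mult 1)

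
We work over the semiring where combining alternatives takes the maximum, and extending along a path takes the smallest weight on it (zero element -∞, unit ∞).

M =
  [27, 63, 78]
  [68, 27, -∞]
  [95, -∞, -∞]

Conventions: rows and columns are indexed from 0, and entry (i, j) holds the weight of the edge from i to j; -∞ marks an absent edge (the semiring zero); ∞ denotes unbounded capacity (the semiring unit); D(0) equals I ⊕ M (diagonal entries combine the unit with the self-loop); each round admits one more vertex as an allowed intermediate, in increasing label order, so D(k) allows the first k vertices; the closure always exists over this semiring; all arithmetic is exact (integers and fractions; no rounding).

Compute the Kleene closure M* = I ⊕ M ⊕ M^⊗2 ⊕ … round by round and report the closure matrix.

D(0):
  [∞, 63, 78]
  [68, ∞, -∞]
  [95, -∞, ∞]
D(1):
  [∞, 63, 78]
  [68, ∞, 68]
  [95, 63, ∞]
D(2):
  [∞, 63, 78]
  [68, ∞, 68]
  [95, 63, ∞]
D(3):
  [∞, 63, 78]
  [68, ∞, 68]
  [95, 63, ∞]
Answer: M* = [[∞, 63, 78], [68, ∞, 68], [95, 63, ∞]]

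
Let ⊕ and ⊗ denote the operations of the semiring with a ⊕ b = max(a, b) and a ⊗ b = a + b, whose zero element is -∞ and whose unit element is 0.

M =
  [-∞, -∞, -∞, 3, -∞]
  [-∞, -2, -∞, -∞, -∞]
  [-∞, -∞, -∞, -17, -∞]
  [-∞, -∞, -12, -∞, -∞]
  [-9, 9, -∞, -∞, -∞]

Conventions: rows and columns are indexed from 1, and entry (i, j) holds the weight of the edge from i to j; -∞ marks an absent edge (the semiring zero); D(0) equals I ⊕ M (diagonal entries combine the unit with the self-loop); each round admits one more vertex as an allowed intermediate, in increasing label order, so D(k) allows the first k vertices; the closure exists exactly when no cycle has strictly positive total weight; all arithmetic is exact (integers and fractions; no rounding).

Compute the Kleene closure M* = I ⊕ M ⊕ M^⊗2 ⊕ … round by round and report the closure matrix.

D(0):
  [0, -∞, -∞, 3, -∞]
  [-∞, 0, -∞, -∞, -∞]
  [-∞, -∞, 0, -17, -∞]
  [-∞, -∞, -12, 0, -∞]
  [-9, 9, -∞, -∞, 0]
D(1):
  [0, -∞, -∞, 3, -∞]
  [-∞, 0, -∞, -∞, -∞]
  [-∞, -∞, 0, -17, -∞]
  [-∞, -∞, -12, 0, -∞]
  [-9, 9, -∞, -6, 0]
D(2):
  [0, -∞, -∞, 3, -∞]
  [-∞, 0, -∞, -∞, -∞]
  [-∞, -∞, 0, -17, -∞]
  [-∞, -∞, -12, 0, -∞]
  [-9, 9, -∞, -6, 0]
D(3):
  [0, -∞, -∞, 3, -∞]
  [-∞, 0, -∞, -∞, -∞]
  [-∞, -∞, 0, -17, -∞]
  [-∞, -∞, -12, 0, -∞]
  [-9, 9, -∞, -6, 0]
D(4):
  [0, -∞, -9, 3, -∞]
  [-∞, 0, -∞, -∞, -∞]
  [-∞, -∞, 0, -17, -∞]
  [-∞, -∞, -12, 0, -∞]
  [-9, 9, -18, -6, 0]
D(5):
  [0, -∞, -9, 3, -∞]
  [-∞, 0, -∞, -∞, -∞]
  [-∞, -∞, 0, -17, -∞]
  [-∞, -∞, -12, 0, -∞]
  [-9, 9, -18, -6, 0]
Answer: M* = [[0, -∞, -9, 3, -∞], [-∞, 0, -∞, -∞, -∞], [-∞, -∞, 0, -17, -∞], [-∞, -∞, -12, 0, -∞], [-9, 9, -18, -6, 0]]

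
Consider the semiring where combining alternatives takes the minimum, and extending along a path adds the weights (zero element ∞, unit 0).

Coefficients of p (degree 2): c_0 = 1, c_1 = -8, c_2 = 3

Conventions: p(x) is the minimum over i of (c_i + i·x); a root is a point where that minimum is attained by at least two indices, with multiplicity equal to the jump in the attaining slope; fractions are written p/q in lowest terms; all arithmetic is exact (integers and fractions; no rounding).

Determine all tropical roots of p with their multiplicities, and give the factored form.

hull edge (i=0, c=1) to (i=1, c=-8): slope -9, span 1
hull edge (i=1, c=-8) to (i=2, c=3): slope 11, span 1
Factored form: p(x) = 3 ⊗ (x ⊕ (-11)) ⊗ (x ⊕ 9)
Answer: roots = -11 (mult 1), 9 (mult 1)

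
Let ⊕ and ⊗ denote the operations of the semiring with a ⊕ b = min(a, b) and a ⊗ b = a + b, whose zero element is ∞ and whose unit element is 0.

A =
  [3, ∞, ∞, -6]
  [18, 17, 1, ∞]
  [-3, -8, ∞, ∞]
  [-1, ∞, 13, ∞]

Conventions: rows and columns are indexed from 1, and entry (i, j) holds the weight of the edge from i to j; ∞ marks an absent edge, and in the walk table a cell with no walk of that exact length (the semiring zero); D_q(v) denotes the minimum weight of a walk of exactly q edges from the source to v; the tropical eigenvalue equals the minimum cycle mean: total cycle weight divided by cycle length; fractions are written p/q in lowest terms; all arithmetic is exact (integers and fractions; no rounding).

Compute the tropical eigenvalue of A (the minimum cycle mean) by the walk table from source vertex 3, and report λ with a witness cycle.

q=0: [∞, ∞, 0, ∞]
q=1: [-3, -8, ∞, ∞]
q=2: [0, 9, -7, -9]
q=3: [-10, -15, 4, -6]
q=4: [-7, -4, -14, -16]
Optimal cycle mean attained by: cycle 1->4->1, total (-6) + (-1), length 2.
Answer: λ = -7/2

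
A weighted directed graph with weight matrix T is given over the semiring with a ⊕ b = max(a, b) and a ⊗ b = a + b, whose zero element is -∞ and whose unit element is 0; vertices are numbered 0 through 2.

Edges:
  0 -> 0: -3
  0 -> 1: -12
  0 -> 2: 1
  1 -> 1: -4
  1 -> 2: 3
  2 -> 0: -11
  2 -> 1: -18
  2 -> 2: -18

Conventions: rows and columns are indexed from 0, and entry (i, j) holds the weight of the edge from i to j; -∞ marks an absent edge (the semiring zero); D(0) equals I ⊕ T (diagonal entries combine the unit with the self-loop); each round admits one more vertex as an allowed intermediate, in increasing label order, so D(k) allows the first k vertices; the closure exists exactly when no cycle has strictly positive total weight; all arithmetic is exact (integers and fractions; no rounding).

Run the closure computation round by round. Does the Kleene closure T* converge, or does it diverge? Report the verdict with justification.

D(0):
  [0, -12, 1]
  [-∞, 0, 3]
  [-11, -18, 0]
D(1):
  [0, -12, 1]
  [-∞, 0, 3]
  [-11, -18, 0]
D(2):
  [0, -12, 1]
  [-∞, 0, 3]
  [-11, -18, 0]
D(3):
  [0, -12, 1]
  [-8, 0, 3]
  [-11, -18, 0]
Key observation: every diagonal entry stays at the unit through all rounds, so no improving cycle exists.
Answer: CONVERGES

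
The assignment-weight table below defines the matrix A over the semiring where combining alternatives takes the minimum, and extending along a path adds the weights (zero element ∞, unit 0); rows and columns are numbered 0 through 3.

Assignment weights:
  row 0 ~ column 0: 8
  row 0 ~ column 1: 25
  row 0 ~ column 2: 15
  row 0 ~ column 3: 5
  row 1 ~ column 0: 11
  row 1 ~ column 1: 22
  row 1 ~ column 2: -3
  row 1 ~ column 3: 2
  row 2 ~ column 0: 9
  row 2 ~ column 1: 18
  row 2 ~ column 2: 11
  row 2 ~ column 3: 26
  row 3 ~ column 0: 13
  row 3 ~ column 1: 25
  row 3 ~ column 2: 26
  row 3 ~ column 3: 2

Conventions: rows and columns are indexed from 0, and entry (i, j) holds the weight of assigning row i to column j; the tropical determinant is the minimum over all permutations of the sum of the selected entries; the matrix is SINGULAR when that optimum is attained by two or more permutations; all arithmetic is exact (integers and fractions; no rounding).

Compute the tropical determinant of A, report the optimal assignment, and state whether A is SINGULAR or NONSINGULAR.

σ = (0, 1, 2, 3): 8 + 22 + 11 + 2 = 43
σ = (0, 1, 3, 2): 8 + 22 + 26 + 26 = 82
σ = (0, 2, 1, 3): 8 + (-3) + 18 + 2 = 25
σ = (0, 2, 3, 1): 8 + (-3) + 26 + 25 = 56
σ = (0, 3, 1, 2): 8 + 2 + 18 + 26 = 54
σ = (0, 3, 2, 1): 8 + 2 + 11 + 25 = 46
σ = (1, 0, 2, 3): 25 + 11 + 11 + 2 = 49
σ = (1, 0, 3, 2): 25 + 11 + 26 + 26 = 88
σ = (1, 2, 0, 3): 25 + (-3) + 9 + 2 = 33
σ = (1, 2, 3, 0): 25 + (-3) + 26 + 13 = 61
σ = (1, 3, 0, 2): 25 + 2 + 9 + 26 = 62
σ = (1, 3, 2, 0): 25 + 2 + 11 + 13 = 51
σ = (2, 0, 1, 3): 15 + 11 + 18 + 2 = 46
σ = (2, 0, 3, 1): 15 + 11 + 26 + 25 = 77
σ = (2, 1, 0, 3): 15 + 22 + 9 + 2 = 48
σ = (2, 1, 3, 0): 15 + 22 + 26 + 13 = 76
σ = (2, 3, 0, 1): 15 + 2 + 9 + 25 = 51
σ = (2, 3, 1, 0): 15 + 2 + 18 + 13 = 48
σ = (3, 0, 1, 2): 5 + 11 + 18 + 26 = 60
σ = (3, 0, 2, 1): 5 + 11 + 11 + 25 = 52
σ = (3, 1, 0, 2): 5 + 22 + 9 + 26 = 62
σ = (3, 1, 2, 0): 5 + 22 + 11 + 13 = 51
σ = (3, 2, 0, 1): 5 + (-3) + 9 + 25 = 36
σ = (3, 2, 1, 0): 5 + (-3) + 18 + 13 = 33
Optimal value attained by: σ = (0, 2, 1, 3).
Answer: det⊕(A) = 25; verdict: NONSINGULAR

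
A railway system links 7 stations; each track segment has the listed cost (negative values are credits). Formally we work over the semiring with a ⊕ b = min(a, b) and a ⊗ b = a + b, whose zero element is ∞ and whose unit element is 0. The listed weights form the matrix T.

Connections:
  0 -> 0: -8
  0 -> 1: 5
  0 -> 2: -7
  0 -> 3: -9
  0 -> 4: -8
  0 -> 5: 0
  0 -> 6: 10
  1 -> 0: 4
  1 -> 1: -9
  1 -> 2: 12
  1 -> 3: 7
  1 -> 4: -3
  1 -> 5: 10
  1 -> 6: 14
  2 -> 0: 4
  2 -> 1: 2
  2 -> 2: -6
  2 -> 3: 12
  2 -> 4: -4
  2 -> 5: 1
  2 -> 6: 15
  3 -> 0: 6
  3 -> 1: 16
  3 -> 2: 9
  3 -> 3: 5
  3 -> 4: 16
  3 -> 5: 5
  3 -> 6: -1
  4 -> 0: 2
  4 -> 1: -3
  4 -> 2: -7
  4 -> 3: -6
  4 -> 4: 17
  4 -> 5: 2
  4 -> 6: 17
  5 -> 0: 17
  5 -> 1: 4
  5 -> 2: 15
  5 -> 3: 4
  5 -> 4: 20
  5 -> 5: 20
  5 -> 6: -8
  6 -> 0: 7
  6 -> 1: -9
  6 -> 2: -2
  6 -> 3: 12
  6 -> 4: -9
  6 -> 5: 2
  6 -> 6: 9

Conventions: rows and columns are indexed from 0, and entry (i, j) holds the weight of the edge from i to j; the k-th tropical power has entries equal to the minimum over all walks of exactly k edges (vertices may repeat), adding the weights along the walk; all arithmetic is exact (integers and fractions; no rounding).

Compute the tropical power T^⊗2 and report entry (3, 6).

T^⊗2:
  [-16, -11, -15, -17, -16, -8, -10]
  [-5, -18, -10, -9, -12, -1, 2]
  [-4, -7, -12, -10, -10, -5, -7]
  [-2, -10, -3, -3, -10, 1, -3]
  [-6, -12, -13, -7, -11, -6, -7]
  [-1, -17, -10, 4, -17, -6, 1]
  [-7, -18, -16, -15, -12, -7, -6]
Key observation: the optimum is the walk 3->5->6, with weight 5 + (-8) = -3.
Optimal value attained by: walk 3->5->6.
Answer: (T^⊗2)[3][6] = -3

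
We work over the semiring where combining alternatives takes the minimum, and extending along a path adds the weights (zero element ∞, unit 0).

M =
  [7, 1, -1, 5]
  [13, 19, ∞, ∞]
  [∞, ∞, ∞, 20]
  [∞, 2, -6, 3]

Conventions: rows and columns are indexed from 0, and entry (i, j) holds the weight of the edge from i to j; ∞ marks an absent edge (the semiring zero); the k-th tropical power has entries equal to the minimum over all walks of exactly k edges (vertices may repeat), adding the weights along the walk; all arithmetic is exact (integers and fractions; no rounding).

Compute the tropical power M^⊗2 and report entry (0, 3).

M^⊗2:
  [14, 7, -1, 8]
  [20, 14, 12, 18]
  [∞, 22, 14, 23]
  [15, 5, -3, 6]
Key observation: the optimum is the walk 0->3->3, with weight 5 + 3 = 8.
Optimal value attained by: walk 0->3->3.
Answer: (M^⊗2)[0][3] = 8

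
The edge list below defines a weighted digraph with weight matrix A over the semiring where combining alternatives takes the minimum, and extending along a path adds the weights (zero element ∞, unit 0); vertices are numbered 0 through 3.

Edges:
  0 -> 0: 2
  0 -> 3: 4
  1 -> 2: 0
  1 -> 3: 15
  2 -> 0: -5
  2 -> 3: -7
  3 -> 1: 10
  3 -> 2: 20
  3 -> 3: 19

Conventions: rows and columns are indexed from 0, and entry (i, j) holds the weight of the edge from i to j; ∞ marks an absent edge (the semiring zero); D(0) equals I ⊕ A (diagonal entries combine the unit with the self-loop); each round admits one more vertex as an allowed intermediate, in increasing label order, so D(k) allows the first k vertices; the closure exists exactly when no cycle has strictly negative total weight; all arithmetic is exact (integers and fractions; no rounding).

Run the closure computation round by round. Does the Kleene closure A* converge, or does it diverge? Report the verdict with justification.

D(0):
  [0, ∞, ∞, 4]
  [∞, 0, 0, 15]
  [-5, ∞, 0, -7]
  [∞, 10, 20, 0]
D(1):
  [0, ∞, ∞, 4]
  [∞, 0, 0, 15]
  [-5, ∞, 0, -7]
  [∞, 10, 20, 0]
D(2):
  [0, ∞, ∞, 4]
  [∞, 0, 0, 15]
  [-5, ∞, 0, -7]
  [∞, 10, 10, 0]
D(3):
  [0, ∞, ∞, 4]
  [-5, 0, 0, -7]
  [-5, ∞, 0, -7]
  [5, 10, 10, 0]
D(4):
  [0, 14, 14, 4]
  [-5, 0, 0, -7]
  [-5, 3, 0, -7]
  [5, 10, 10, 0]
Key observation: every diagonal entry stays at the unit through all rounds, so no improving cycle exists.
Answer: CONVERGES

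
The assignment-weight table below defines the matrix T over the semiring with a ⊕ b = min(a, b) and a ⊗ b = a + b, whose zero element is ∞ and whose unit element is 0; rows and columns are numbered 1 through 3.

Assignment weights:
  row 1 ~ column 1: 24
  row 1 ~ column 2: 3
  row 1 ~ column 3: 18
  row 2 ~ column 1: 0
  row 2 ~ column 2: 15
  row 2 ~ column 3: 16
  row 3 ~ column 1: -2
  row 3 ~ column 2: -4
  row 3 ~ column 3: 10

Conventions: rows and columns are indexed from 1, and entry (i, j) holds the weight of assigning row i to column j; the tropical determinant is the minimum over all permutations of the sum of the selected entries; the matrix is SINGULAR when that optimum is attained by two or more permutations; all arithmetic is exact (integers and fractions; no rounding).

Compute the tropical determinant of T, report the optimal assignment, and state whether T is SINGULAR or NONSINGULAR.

σ = (1, 2, 3): 24 + 15 + 10 = 49
σ = (1, 3, 2): 24 + 16 + (-4) = 36
σ = (2, 1, 3): 3 + 0 + 10 = 13
σ = (2, 3, 1): 3 + 16 + (-2) = 17
σ = (3, 1, 2): 18 + 0 + (-4) = 14
σ = (3, 2, 1): 18 + 15 + (-2) = 31
Optimal value attained by: σ = (2, 1, 3).
Answer: det⊕(T) = 13; verdict: NONSINGULAR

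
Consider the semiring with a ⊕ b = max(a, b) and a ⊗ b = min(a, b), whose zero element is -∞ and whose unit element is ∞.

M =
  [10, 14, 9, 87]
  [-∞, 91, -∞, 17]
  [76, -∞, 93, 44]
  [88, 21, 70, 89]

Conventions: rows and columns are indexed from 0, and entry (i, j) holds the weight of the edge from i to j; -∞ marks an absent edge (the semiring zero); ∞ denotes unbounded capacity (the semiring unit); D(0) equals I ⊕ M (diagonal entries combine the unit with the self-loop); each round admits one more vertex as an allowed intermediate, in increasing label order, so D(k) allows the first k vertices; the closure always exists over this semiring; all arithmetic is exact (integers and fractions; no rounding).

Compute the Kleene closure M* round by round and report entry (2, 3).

D(0):
  [∞, 14, 9, 87]
  [-∞, ∞, -∞, 17]
  [76, -∞, ∞, 44]
  [88, 21, 70, ∞]
D(1):
  [∞, 14, 9, 87]
  [-∞, ∞, -∞, 17]
  [76, 14, ∞, 76]
  [88, 21, 70, ∞]
D(2):
  [∞, 14, 9, 87]
  [-∞, ∞, -∞, 17]
  [76, 14, ∞, 76]
  [88, 21, 70, ∞]
D(3):
  [∞, 14, 9, 87]
  [-∞, ∞, -∞, 17]
  [76, 14, ∞, 76]
  [88, 21, 70, ∞]
D(4):
  [∞, 21, 70, 87]
  [17, ∞, 17, 17]
  [76, 21, ∞, 76]
  [88, 21, 70, ∞]
Answer: M*[2][3] = 76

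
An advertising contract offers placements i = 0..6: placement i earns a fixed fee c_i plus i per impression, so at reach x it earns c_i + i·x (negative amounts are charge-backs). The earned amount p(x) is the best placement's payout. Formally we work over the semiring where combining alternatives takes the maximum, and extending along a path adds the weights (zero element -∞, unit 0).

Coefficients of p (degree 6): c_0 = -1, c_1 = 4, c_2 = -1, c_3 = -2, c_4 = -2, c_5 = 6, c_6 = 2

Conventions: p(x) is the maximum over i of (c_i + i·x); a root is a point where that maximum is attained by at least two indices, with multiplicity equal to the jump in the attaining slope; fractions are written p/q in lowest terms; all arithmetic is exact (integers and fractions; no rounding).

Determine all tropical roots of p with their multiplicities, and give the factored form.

hull edge (i=0, c=-1) to (i=1, c=4): slope 5, span 1
hull edge (i=1, c=4) to (i=5, c=6): slope 1/2, span 4
hull edge (i=5, c=6) to (i=6, c=2): slope -4, span 1
Factored form: p(x) = 2 ⊗ (x ⊕ (-5)) ⊗ (x ⊕ (-1/2)) ⊗ (x ⊕ (-1/2)) ⊗ (x ⊕ (-1/2)) ⊗ (x ⊕ (-1/2)) ⊗ (x ⊕ 4)
Answer: roots = -5 (mult 1), -1/2 (mult 4), 4 (mult 1)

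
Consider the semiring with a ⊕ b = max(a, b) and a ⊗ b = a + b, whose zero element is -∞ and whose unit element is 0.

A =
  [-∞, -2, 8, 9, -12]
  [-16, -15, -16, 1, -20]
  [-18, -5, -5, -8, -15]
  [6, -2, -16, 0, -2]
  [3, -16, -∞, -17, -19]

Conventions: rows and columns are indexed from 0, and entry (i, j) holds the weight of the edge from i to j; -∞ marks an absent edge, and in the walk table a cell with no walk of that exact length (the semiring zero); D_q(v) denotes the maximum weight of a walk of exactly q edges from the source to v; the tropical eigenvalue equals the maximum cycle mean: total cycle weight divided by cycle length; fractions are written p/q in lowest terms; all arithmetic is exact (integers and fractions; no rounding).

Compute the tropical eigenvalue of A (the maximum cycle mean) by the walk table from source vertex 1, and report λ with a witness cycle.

q=0: [-∞, 0, -∞, -∞, -∞]
q=1: [-16, -15, -16, 1, -20]
q=2: [7, -1, -8, 1, -1]
q=3: [7, 5, 15, 16, -1]
q=4: [22, 14, 15, 16, 14]
q=5: [22, 20, 30, 31, 14]
Optimal cycle mean attained by: cycle 0->3->0, total 9 + 6, length 2.
Answer: λ = 15/2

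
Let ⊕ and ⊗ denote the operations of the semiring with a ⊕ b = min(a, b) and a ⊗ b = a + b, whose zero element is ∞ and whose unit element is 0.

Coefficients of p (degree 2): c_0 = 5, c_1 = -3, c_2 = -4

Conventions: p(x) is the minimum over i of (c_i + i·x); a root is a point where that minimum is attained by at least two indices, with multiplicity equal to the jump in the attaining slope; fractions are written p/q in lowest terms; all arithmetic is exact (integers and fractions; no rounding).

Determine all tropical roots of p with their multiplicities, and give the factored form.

hull edge (i=0, c=5) to (i=1, c=-3): slope -8, span 1
hull edge (i=1, c=-3) to (i=2, c=-4): slope -1, span 1
Factored form: p(x) = -4 ⊗ (x ⊕ 1) ⊗ (x ⊕ 8)
Answer: roots = 1 (mult 1), 8 (mult 1)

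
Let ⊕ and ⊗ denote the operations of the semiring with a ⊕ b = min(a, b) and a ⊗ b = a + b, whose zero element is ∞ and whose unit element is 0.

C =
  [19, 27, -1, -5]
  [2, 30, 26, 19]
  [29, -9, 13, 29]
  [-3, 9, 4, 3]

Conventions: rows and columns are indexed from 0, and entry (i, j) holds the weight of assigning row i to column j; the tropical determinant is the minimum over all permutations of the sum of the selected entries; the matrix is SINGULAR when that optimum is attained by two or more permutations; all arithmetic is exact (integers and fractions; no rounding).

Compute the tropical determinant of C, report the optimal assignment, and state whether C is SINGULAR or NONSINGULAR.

σ = (0, 1, 2, 3): 19 + 30 + 13 + 3 = 65
σ = (0, 1, 3, 2): 19 + 30 + 29 + 4 = 82
σ = (0, 2, 1, 3): 19 + 26 + (-9) + 3 = 39
σ = (0, 2, 3, 1): 19 + 26 + 29 + 9 = 83
σ = (0, 3, 1, 2): 19 + 19 + (-9) + 4 = 33
σ = (0, 3, 2, 1): 19 + 19 + 13 + 9 = 60
σ = (1, 0, 2, 3): 27 + 2 + 13 + 3 = 45
σ = (1, 0, 3, 2): 27 + 2 + 29 + 4 = 62
σ = (1, 2, 0, 3): 27 + 26 + 29 + 3 = 85
σ = (1, 2, 3, 0): 27 + 26 + 29 + (-3) = 79
σ = (1, 3, 0, 2): 27 + 19 + 29 + 4 = 79
σ = (1, 3, 2, 0): 27 + 19 + 13 + (-3) = 56
σ = (2, 0, 1, 3): (-1) + 2 + (-9) + 3 = -5
σ = (2, 0, 3, 1): (-1) + 2 + 29 + 9 = 39
σ = (2, 1, 0, 3): (-1) + 30 + 29 + 3 = 61
σ = (2, 1, 3, 0): (-1) + 30 + 29 + (-3) = 55
σ = (2, 3, 0, 1): (-1) + 19 + 29 + 9 = 56
σ = (2, 3, 1, 0): (-1) + 19 + (-9) + (-3) = 6
σ = (3, 0, 1, 2): (-5) + 2 + (-9) + 4 = -8
σ = (3, 0, 2, 1): (-5) + 2 + 13 + 9 = 19
σ = (3, 1, 0, 2): (-5) + 30 + 29 + 4 = 58
σ = (3, 1, 2, 0): (-5) + 30 + 13 + (-3) = 35
σ = (3, 2, 0, 1): (-5) + 26 + 29 + 9 = 59
σ = (3, 2, 1, 0): (-5) + 26 + (-9) + (-3) = 9
Optimal value attained by: σ = (3, 0, 1, 2).
Answer: det⊕(C) = -8; verdict: NONSINGULAR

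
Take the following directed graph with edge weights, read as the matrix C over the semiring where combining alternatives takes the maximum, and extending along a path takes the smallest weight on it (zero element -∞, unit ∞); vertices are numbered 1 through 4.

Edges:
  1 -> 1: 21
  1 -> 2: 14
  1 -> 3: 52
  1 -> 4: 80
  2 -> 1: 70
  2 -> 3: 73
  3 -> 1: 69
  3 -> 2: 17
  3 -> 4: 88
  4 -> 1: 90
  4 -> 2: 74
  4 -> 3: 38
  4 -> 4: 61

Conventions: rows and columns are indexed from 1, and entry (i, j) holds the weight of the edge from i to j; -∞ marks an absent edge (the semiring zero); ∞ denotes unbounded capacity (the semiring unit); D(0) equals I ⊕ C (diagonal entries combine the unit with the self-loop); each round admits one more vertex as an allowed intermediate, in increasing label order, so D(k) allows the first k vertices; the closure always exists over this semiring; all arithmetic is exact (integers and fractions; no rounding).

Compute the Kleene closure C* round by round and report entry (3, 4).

D(0):
  [∞, 14, 52, 80]
  [70, ∞, 73, -∞]
  [69, 17, ∞, 88]
  [90, 74, 38, ∞]
D(1):
  [∞, 14, 52, 80]
  [70, ∞, 73, 70]
  [69, 17, ∞, 88]
  [90, 74, 52, ∞]
D(2):
  [∞, 14, 52, 80]
  [70, ∞, 73, 70]
  [69, 17, ∞, 88]
  [90, 74, 73, ∞]
D(3):
  [∞, 17, 52, 80]
  [70, ∞, 73, 73]
  [69, 17, ∞, 88]
  [90, 74, 73, ∞]
D(4):
  [∞, 74, 73, 80]
  [73, ∞, 73, 73]
  [88, 74, ∞, 88]
  [90, 74, 73, ∞]
Answer: C*[3][4] = 88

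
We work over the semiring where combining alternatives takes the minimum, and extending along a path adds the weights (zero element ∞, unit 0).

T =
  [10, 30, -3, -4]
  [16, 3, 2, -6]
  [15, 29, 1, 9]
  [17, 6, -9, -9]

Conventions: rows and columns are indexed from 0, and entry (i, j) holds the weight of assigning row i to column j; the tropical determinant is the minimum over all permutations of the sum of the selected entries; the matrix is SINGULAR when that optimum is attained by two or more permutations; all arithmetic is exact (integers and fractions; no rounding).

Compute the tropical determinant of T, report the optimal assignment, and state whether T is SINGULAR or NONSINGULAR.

σ = (0, 1, 2, 3): 10 + 3 + 1 + (-9) = 5
σ = (0, 1, 3, 2): 10 + 3 + 9 + (-9) = 13
σ = (0, 2, 1, 3): 10 + 2 + 29 + (-9) = 32
σ = (0, 2, 3, 1): 10 + 2 + 9 + 6 = 27
σ = (0, 3, 1, 2): 10 + (-6) + 29 + (-9) = 24
σ = (0, 3, 2, 1): 10 + (-6) + 1 + 6 = 11
σ = (1, 0, 2, 3): 30 + 16 + 1 + (-9) = 38
σ = (1, 0, 3, 2): 30 + 16 + 9 + (-9) = 46
σ = (1, 2, 0, 3): 30 + 2 + 15 + (-9) = 38
σ = (1, 2, 3, 0): 30 + 2 + 9 + 17 = 58
σ = (1, 3, 0, 2): 30 + (-6) + 15 + (-9) = 30
σ = (1, 3, 2, 0): 30 + (-6) + 1 + 17 = 42
σ = (2, 0, 1, 3): (-3) + 16 + 29 + (-9) = 33
σ = (2, 0, 3, 1): (-3) + 16 + 9 + 6 = 28
σ = (2, 1, 0, 3): (-3) + 3 + 15 + (-9) = 6
σ = (2, 1, 3, 0): (-3) + 3 + 9 + 17 = 26
σ = (2, 3, 0, 1): (-3) + (-6) + 15 + 6 = 12
σ = (2, 3, 1, 0): (-3) + (-6) + 29 + 17 = 37
σ = (3, 0, 1, 2): (-4) + 16 + 29 + (-9) = 32
σ = (3, 0, 2, 1): (-4) + 16 + 1 + 6 = 19
σ = (3, 1, 0, 2): (-4) + 3 + 15 + (-9) = 5
σ = (3, 1, 2, 0): (-4) + 3 + 1 + 17 = 17
σ = (3, 2, 0, 1): (-4) + 2 + 15 + 6 = 19
σ = (3, 2, 1, 0): (-4) + 2 + 29 + 17 = 44
Optimal value attained by: σ = (0, 1, 2, 3).
Answer: det⊕(T) = 5; verdict: SINGULAR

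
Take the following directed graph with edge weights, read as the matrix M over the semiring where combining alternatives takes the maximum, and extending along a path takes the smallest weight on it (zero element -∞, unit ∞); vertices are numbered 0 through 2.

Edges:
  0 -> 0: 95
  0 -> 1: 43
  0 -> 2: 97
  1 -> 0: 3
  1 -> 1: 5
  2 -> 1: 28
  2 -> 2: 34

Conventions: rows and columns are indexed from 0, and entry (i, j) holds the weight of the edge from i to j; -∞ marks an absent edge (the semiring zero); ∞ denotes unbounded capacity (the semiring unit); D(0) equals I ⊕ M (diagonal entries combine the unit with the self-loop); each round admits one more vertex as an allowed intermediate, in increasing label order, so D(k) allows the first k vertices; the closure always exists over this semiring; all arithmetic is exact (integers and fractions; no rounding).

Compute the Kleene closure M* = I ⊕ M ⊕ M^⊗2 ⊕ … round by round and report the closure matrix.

D(0):
  [∞, 43, 97]
  [3, ∞, -∞]
  [-∞, 28, ∞]
D(1):
  [∞, 43, 97]
  [3, ∞, 3]
  [-∞, 28, ∞]
D(2):
  [∞, 43, 97]
  [3, ∞, 3]
  [3, 28, ∞]
D(3):
  [∞, 43, 97]
  [3, ∞, 3]
  [3, 28, ∞]
Answer: M* = [[∞, 43, 97], [3, ∞, 3], [3, 28, ∞]]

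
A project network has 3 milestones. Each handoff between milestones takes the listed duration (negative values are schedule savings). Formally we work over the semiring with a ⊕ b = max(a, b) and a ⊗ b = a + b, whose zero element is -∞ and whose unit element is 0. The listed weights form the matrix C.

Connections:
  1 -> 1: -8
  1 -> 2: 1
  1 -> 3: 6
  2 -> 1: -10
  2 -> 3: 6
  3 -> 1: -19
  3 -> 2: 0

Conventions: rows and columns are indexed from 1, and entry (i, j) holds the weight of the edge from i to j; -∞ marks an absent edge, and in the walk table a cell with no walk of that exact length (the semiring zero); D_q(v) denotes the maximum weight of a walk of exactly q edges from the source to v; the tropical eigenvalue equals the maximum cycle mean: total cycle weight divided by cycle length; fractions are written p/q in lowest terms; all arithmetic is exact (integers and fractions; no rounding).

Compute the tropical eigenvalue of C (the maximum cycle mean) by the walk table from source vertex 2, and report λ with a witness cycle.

q=0: [-∞, 0, -∞]
q=1: [-10, -∞, 6]
q=2: [-13, 6, -4]
q=3: [-4, -4, 12]
Optimal cycle mean attained by: cycle 2->3->2, total 6 + 0, length 2.
Answer: λ = 3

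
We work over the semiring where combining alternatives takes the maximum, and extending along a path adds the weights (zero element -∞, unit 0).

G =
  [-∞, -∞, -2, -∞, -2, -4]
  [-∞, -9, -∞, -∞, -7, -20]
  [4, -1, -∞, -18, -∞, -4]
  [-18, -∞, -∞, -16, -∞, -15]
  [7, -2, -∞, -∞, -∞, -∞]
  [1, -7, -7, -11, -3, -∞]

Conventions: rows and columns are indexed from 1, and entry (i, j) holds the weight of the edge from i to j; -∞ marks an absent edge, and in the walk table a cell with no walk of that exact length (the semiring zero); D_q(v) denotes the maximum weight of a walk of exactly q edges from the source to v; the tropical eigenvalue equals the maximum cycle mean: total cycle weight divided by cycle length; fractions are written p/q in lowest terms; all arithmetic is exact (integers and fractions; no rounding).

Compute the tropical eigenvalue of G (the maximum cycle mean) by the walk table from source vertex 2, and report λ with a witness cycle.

q=0: [-∞, 0, -∞, -∞, -∞, -∞]
q=1: [-∞, -9, -∞, -∞, -7, -20]
q=2: [0, -9, -27, -31, -16, -29]
q=3: [-9, -18, -2, -40, -2, -4]
q=4: [5, -3, -11, -15, -7, -6]
q=5: [0, -9, 3, -17, 3, 1]
q=6: [10, 2, -2, -10, -2, -1]
Optimal cycle mean attained by: cycle 1->5->1, total (-2) + 7, length 2.
Answer: λ = 5/2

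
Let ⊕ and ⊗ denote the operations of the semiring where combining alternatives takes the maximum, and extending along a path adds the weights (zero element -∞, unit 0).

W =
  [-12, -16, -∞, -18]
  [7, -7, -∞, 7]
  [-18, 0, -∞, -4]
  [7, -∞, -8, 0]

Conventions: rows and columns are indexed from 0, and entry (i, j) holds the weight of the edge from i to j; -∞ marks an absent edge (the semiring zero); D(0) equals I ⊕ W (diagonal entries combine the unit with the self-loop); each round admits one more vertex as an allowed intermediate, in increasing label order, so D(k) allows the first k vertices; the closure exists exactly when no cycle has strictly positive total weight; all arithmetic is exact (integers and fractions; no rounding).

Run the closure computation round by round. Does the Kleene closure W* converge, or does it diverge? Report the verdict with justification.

D(0):
  [0, -16, -∞, -18]
  [7, 0, -∞, 7]
  [-18, 0, 0, -4]
  [7, -∞, -8, 0]
D(1):
  [0, -16, -∞, -18]
  [7, 0, -∞, 7]
  [-18, 0, 0, -4]
  [7, -9, -8, 0]
D(2):
  [0, -16, -∞, -9]
  [7, 0, -∞, 7]
  [7, 0, 0, 7]
  [7, -9, -8, 0]
D(3):
  [0, -16, -∞, -9]
  [7, 0, -∞, 7]
  [7, 0, 0, 7]
  [7, -8, -8, 0]
D(4):
  [0, -16, -17, -9]
  [14, 0, -1, 7]
  [14, 0, 0, 7]
  [7, -8, -8, 0]
Key observation: every diagonal entry stays at the unit through all rounds, so no improving cycle exists.
Answer: CONVERGES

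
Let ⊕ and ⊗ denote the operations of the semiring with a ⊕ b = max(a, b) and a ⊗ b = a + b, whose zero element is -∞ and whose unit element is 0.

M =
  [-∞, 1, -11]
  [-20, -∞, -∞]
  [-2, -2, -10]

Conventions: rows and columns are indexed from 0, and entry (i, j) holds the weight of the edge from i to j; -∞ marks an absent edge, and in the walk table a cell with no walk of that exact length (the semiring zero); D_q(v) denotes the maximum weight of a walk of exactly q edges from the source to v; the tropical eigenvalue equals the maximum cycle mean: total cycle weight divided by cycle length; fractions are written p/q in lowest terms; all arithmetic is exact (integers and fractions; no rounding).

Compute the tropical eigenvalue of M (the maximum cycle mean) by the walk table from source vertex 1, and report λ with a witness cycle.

q=0: [-∞, 0, -∞]
q=1: [-20, -∞, -∞]
q=2: [-∞, -19, -31]
q=3: [-33, -33, -41]
Optimal cycle mean attained by: cycle 0->2->0, total (-11) + (-2), length 2.
Answer: λ = -13/2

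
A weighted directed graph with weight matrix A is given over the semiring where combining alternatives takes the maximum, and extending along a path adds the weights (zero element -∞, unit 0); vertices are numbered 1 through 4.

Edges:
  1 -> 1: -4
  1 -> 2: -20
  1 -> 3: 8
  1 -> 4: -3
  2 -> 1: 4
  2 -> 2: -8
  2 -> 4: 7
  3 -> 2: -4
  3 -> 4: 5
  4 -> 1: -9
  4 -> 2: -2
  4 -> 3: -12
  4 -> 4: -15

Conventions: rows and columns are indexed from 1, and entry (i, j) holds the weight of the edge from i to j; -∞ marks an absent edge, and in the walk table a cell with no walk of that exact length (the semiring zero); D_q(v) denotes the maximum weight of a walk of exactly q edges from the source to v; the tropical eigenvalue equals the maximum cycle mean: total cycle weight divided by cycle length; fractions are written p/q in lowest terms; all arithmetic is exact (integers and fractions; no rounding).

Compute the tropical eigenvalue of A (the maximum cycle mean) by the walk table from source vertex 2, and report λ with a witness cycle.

q=0: [-∞, 0, -∞, -∞]
q=1: [4, -8, -∞, 7]
q=2: [0, 5, 12, 1]
q=3: [9, 8, 8, 17]
q=4: [12, 15, 17, 15]
Optimal cycle mean attained by: cycle 1->3->4->2->1, total 8 + 5 + (-2) + 4, length 4.
Answer: λ = 15/4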